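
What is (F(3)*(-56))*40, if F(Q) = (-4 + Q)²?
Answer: -2240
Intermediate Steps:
(F(3)*(-56))*40 = ((-4 + 3)²*(-56))*40 = ((-1)²*(-56))*40 = (1*(-56))*40 = -56*40 = -2240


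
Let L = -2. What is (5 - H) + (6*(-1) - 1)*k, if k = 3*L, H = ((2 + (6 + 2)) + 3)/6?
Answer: 269/6 ≈ 44.833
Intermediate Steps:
H = 13/6 (H = ((2 + 8) + 3)*(⅙) = (10 + 3)*(⅙) = 13*(⅙) = 13/6 ≈ 2.1667)
k = -6 (k = 3*(-2) = -6)
(5 - H) + (6*(-1) - 1)*k = (5 - 1*13/6) + (6*(-1) - 1)*(-6) = (5 - 13/6) + (-6 - 1)*(-6) = 17/6 - 7*(-6) = 17/6 + 42 = 269/6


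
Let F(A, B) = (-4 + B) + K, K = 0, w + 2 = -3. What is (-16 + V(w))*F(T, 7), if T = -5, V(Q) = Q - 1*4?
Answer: -75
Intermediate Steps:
w = -5 (w = -2 - 3 = -5)
V(Q) = -4 + Q (V(Q) = Q - 4 = -4 + Q)
F(A, B) = -4 + B (F(A, B) = (-4 + B) + 0 = -4 + B)
(-16 + V(w))*F(T, 7) = (-16 + (-4 - 5))*(-4 + 7) = (-16 - 9)*3 = -25*3 = -75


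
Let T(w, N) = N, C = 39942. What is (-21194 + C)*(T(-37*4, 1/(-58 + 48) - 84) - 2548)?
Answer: -246733054/5 ≈ -4.9347e+7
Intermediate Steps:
(-21194 + C)*(T(-37*4, 1/(-58 + 48) - 84) - 2548) = (-21194 + 39942)*((1/(-58 + 48) - 84) - 2548) = 18748*((1/(-10) - 84) - 2548) = 18748*((-⅒ - 84) - 2548) = 18748*(-841/10 - 2548) = 18748*(-26321/10) = -246733054/5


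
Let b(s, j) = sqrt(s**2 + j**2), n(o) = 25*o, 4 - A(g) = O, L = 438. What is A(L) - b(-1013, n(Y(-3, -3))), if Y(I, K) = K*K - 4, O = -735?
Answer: 739 - sqrt(1041794) ≈ -281.68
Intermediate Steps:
Y(I, K) = -4 + K**2 (Y(I, K) = K**2 - 4 = -4 + K**2)
A(g) = 739 (A(g) = 4 - 1*(-735) = 4 + 735 = 739)
b(s, j) = sqrt(j**2 + s**2)
A(L) - b(-1013, n(Y(-3, -3))) = 739 - sqrt((25*(-4 + (-3)**2))**2 + (-1013)**2) = 739 - sqrt((25*(-4 + 9))**2 + 1026169) = 739 - sqrt((25*5)**2 + 1026169) = 739 - sqrt(125**2 + 1026169) = 739 - sqrt(15625 + 1026169) = 739 - sqrt(1041794)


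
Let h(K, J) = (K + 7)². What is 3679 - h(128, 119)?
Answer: -14546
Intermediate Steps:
h(K, J) = (7 + K)²
3679 - h(128, 119) = 3679 - (7 + 128)² = 3679 - 1*135² = 3679 - 1*18225 = 3679 - 18225 = -14546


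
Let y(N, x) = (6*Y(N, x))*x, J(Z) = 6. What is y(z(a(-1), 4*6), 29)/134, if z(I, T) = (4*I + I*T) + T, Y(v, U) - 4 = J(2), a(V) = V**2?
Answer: 870/67 ≈ 12.985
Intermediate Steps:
Y(v, U) = 10 (Y(v, U) = 4 + 6 = 10)
z(I, T) = T + 4*I + I*T
y(N, x) = 60*x (y(N, x) = (6*10)*x = 60*x)
y(z(a(-1), 4*6), 29)/134 = (60*29)/134 = 1740*(1/134) = 870/67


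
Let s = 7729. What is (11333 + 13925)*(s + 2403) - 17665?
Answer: 255896391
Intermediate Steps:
(11333 + 13925)*(s + 2403) - 17665 = (11333 + 13925)*(7729 + 2403) - 17665 = 25258*10132 - 17665 = 255914056 - 17665 = 255896391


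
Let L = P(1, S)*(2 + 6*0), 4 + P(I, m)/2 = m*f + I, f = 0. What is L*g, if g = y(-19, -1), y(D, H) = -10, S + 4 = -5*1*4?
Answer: 120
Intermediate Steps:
S = -24 (S = -4 - 5*1*4 = -4 - 5*4 = -4 - 20 = -24)
P(I, m) = -8 + 2*I (P(I, m) = -8 + 2*(m*0 + I) = -8 + 2*(0 + I) = -8 + 2*I)
g = -10
L = -12 (L = (-8 + 2*1)*(2 + 6*0) = (-8 + 2)*(2 + 0) = -6*2 = -12)
L*g = -12*(-10) = 120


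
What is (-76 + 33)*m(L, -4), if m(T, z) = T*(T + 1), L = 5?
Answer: -1290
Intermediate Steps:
m(T, z) = T*(1 + T)
(-76 + 33)*m(L, -4) = (-76 + 33)*(5*(1 + 5)) = -215*6 = -43*30 = -1290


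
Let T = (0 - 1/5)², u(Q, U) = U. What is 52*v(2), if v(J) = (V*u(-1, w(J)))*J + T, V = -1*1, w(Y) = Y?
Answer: -5148/25 ≈ -205.92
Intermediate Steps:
V = -1
T = 1/25 (T = (0 - 1*⅕)² = (0 - ⅕)² = (-⅕)² = 1/25 ≈ 0.040000)
v(J) = 1/25 - J² (v(J) = (-J)*J + 1/25 = -J² + 1/25 = 1/25 - J²)
52*v(2) = 52*(1/25 - 1*2²) = 52*(1/25 - 1*4) = 52*(1/25 - 4) = 52*(-99/25) = -5148/25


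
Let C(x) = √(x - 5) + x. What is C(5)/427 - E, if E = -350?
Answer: 149455/427 ≈ 350.01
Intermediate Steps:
C(x) = x + √(-5 + x) (C(x) = √(-5 + x) + x = x + √(-5 + x))
C(5)/427 - E = (5 + √(-5 + 5))/427 - 1*(-350) = (5 + √0)*(1/427) + 350 = (5 + 0)*(1/427) + 350 = 5*(1/427) + 350 = 5/427 + 350 = 149455/427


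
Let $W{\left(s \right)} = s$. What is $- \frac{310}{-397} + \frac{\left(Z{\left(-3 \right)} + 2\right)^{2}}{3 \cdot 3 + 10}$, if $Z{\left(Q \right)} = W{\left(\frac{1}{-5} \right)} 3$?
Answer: $\frac{166703}{188575} \approx 0.88401$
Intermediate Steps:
$Z{\left(Q \right)} = - \frac{3}{5}$ ($Z{\left(Q \right)} = \frac{1}{-5} \cdot 3 = \left(- \frac{1}{5}\right) 3 = - \frac{3}{5}$)
$- \frac{310}{-397} + \frac{\left(Z{\left(-3 \right)} + 2\right)^{2}}{3 \cdot 3 + 10} = - \frac{310}{-397} + \frac{\left(- \frac{3}{5} + 2\right)^{2}}{3 \cdot 3 + 10} = \left(-310\right) \left(- \frac{1}{397}\right) + \frac{\left(\frac{7}{5}\right)^{2}}{9 + 10} = \frac{310}{397} + \frac{49}{25 \cdot 19} = \frac{310}{397} + \frac{49}{25} \cdot \frac{1}{19} = \frac{310}{397} + \frac{49}{475} = \frac{166703}{188575}$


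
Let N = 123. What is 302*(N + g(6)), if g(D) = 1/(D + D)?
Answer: 223027/6 ≈ 37171.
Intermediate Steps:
g(D) = 1/(2*D)
302*(N + g(6)) = 302*(123 + (½)/6) = 302*(123 + (½)*(⅙)) = 302*(123 + 1/12) = 302*(1477/12) = 223027/6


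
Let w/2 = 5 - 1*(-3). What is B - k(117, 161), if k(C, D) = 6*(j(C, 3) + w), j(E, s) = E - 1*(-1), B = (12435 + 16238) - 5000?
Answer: 22869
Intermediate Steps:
B = 23673 (B = 28673 - 5000 = 23673)
j(E, s) = 1 + E (j(E, s) = E + 1 = 1 + E)
w = 16 (w = 2*(5 - 1*(-3)) = 2*(5 + 3) = 2*8 = 16)
k(C, D) = 102 + 6*C (k(C, D) = 6*((1 + C) + 16) = 6*(17 + C) = 102 + 6*C)
B - k(117, 161) = 23673 - (102 + 6*117) = 23673 - (102 + 702) = 23673 - 1*804 = 23673 - 804 = 22869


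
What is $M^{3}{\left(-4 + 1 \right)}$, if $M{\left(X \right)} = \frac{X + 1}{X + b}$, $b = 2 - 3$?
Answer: $\frac{1}{8} \approx 0.125$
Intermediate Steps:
$b = -1$ ($b = 2 - 3 = -1$)
$M{\left(X \right)} = \frac{1 + X}{-1 + X}$ ($M{\left(X \right)} = \frac{X + 1}{X - 1} = \frac{1 + X}{-1 + X}$)
$M^{3}{\left(-4 + 1 \right)} = \left(\frac{1 + \left(-4 + 1\right)}{-1 + \left(-4 + 1\right)}\right)^{3} = \left(\frac{1 - 3}{-1 - 3}\right)^{3} = \left(\frac{1}{-4} \left(-2\right)\right)^{3} = \left(\left(- \frac{1}{4}\right) \left(-2\right)\right)^{3} = \left(\frac{1}{2}\right)^{3} = \frac{1}{8}$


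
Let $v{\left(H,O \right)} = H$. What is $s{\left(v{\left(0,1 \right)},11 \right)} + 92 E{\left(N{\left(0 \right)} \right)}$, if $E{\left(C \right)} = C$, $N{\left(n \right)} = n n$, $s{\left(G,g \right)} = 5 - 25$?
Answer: $-20$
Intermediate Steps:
$s{\left(G,g \right)} = -20$ ($s{\left(G,g \right)} = 5 - 25 = -20$)
$N{\left(n \right)} = n^{2}$
$s{\left(v{\left(0,1 \right)},11 \right)} + 92 E{\left(N{\left(0 \right)} \right)} = -20 + 92 \cdot 0^{2} = -20 + 92 \cdot 0 = -20 + 0 = -20$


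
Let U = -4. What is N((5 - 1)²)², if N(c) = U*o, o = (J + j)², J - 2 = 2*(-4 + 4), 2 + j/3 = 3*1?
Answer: 10000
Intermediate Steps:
j = 3 (j = -6 + 3*(3*1) = -6 + 3*3 = -6 + 9 = 3)
J = 2 (J = 2 + 2*(-4 + 4) = 2 + 2*0 = 2 + 0 = 2)
o = 25 (o = (2 + 3)² = 5² = 25)
N(c) = -100 (N(c) = -4*25 = -100)
N((5 - 1)²)² = (-100)² = 10000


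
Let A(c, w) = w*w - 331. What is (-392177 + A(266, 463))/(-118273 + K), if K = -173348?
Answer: 178139/291621 ≈ 0.61086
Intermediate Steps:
A(c, w) = -331 + w² (A(c, w) = w² - 331 = -331 + w²)
(-392177 + A(266, 463))/(-118273 + K) = (-392177 + (-331 + 463²))/(-118273 - 173348) = (-392177 + (-331 + 214369))/(-291621) = (-392177 + 214038)*(-1/291621) = -178139*(-1/291621) = 178139/291621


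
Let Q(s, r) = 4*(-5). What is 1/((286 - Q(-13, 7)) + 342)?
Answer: 1/648 ≈ 0.0015432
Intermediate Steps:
Q(s, r) = -20
1/((286 - Q(-13, 7)) + 342) = 1/((286 - 1*(-20)) + 342) = 1/((286 + 20) + 342) = 1/(306 + 342) = 1/648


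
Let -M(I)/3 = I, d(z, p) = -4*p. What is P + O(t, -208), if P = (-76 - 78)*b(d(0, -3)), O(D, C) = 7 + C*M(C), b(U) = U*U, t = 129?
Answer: -151961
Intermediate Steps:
b(U) = U**2
M(I) = -3*I
O(D, C) = 7 - 3*C**2 (O(D, C) = 7 + C*(-3*C) = 7 - 3*C**2)
P = -22176 (P = (-76 - 78)*(-4*(-3))**2 = -154*12**2 = -154*144 = -22176)
P + O(t, -208) = -22176 + (7 - 3*(-208)**2) = -22176 + (7 - 3*43264) = -22176 + (7 - 129792) = -22176 - 129785 = -151961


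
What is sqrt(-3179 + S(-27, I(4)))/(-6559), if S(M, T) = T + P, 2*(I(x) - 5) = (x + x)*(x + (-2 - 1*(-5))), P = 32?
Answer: -3*I*sqrt(346)/6559 ≈ -0.0085079*I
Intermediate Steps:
I(x) = 5 + x*(3 + x) (I(x) = 5 + ((x + x)*(x + (-2 - 1*(-5))))/2 = 5 + ((2*x)*(x + (-2 + 5)))/2 = 5 + ((2*x)*(x + 3))/2 = 5 + ((2*x)*(3 + x))/2 = 5 + (2*x*(3 + x))/2 = 5 + x*(3 + x))
S(M, T) = 32 + T (S(M, T) = T + 32 = 32 + T)
sqrt(-3179 + S(-27, I(4)))/(-6559) = sqrt(-3179 + (32 + (5 + 4**2 + 3*4)))/(-6559) = sqrt(-3179 + (32 + (5 + 16 + 12)))*(-1/6559) = sqrt(-3179 + (32 + 33))*(-1/6559) = sqrt(-3179 + 65)*(-1/6559) = sqrt(-3114)*(-1/6559) = (3*I*sqrt(346))*(-1/6559) = -3*I*sqrt(346)/6559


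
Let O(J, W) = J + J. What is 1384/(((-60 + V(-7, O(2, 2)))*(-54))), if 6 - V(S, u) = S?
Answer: 692/1269 ≈ 0.54531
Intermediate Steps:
O(J, W) = 2*J
V(S, u) = 6 - S
1384/(((-60 + V(-7, O(2, 2)))*(-54))) = 1384/(((-60 + (6 - 1*(-7)))*(-54))) = 1384/(((-60 + (6 + 7))*(-54))) = 1384/(((-60 + 13)*(-54))) = 1384/((-47*(-54))) = 1384/2538 = 1384*(1/2538) = 692/1269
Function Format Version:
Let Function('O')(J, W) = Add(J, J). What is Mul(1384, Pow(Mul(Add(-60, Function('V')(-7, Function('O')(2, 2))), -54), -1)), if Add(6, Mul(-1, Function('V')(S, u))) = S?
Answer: Rational(692, 1269) ≈ 0.54531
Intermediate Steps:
Function('O')(J, W) = Mul(2, J)
Function('V')(S, u) = Add(6, Mul(-1, S))
Mul(1384, Pow(Mul(Add(-60, Function('V')(-7, Function('O')(2, 2))), -54), -1)) = Mul(1384, Pow(Mul(Add(-60, Add(6, Mul(-1, -7))), -54), -1)) = Mul(1384, Pow(Mul(Add(-60, Add(6, 7)), -54), -1)) = Mul(1384, Pow(Mul(Add(-60, 13), -54), -1)) = Mul(1384, Pow(Mul(-47, -54), -1)) = Mul(1384, Pow(2538, -1)) = Mul(1384, Rational(1, 2538)) = Rational(692, 1269)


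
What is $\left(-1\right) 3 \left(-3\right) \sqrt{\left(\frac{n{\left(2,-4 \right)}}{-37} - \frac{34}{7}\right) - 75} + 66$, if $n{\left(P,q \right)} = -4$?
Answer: $66 + \frac{81 i \sqrt{66045}}{259} \approx 66.0 + 80.372 i$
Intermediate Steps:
$\left(-1\right) 3 \left(-3\right) \sqrt{\left(\frac{n{\left(2,-4 \right)}}{-37} - \frac{34}{7}\right) - 75} + 66 = \left(-1\right) 3 \left(-3\right) \sqrt{\left(- \frac{4}{-37} - \frac{34}{7}\right) - 75} + 66 = \left(-3\right) \left(-3\right) \sqrt{\left(\left(-4\right) \left(- \frac{1}{37}\right) - \frac{34}{7}\right) - 75} + 66 = 9 \sqrt{\left(\frac{4}{37} - \frac{34}{7}\right) - 75} + 66 = 9 \sqrt{- \frac{1230}{259} - 75} + 66 = 9 \sqrt{- \frac{20655}{259}} + 66 = 9 \frac{9 i \sqrt{66045}}{259} + 66 = \frac{81 i \sqrt{66045}}{259} + 66 = 66 + \frac{81 i \sqrt{66045}}{259}$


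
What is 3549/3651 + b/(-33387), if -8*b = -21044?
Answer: 72591005/81263958 ≈ 0.89327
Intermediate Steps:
b = 5261/2 (b = -⅛*(-21044) = 5261/2 ≈ 2630.5)
3549/3651 + b/(-33387) = 3549/3651 + (5261/2)/(-33387) = 3549*(1/3651) + (5261/2)*(-1/33387) = 1183/1217 - 5261/66774 = 72591005/81263958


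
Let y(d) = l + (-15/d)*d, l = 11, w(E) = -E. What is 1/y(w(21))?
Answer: -¼ ≈ -0.25000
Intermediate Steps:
y(d) = -4 (y(d) = 11 + (-15/d)*d = 11 - 15 = -4)
1/y(w(21)) = 1/(-4) = -¼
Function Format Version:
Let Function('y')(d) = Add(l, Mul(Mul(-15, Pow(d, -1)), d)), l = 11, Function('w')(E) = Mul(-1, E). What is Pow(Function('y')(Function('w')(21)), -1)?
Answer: Rational(-1, 4) ≈ -0.25000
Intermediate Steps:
Function('y')(d) = -4 (Function('y')(d) = Add(11, Mul(Mul(-15, Pow(d, -1)), d)) = Add(11, -15) = -4)
Pow(Function('y')(Function('w')(21)), -1) = Pow(-4, -1) = Rational(-1, 4)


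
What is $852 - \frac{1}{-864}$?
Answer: $\frac{736129}{864} \approx 852.0$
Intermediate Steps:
$852 - \frac{1}{-864} = 852 - - \frac{1}{864} = 852 + \frac{1}{864} = \frac{736129}{864}$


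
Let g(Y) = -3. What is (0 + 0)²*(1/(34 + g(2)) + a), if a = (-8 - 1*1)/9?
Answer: 0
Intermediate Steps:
a = -1 (a = (-8 - 1)*(⅑) = -9*⅑ = -1)
(0 + 0)²*(1/(34 + g(2)) + a) = (0 + 0)²*(1/(34 - 3) - 1) = 0²*(1/31 - 1) = 0*(1/31 - 1) = 0*(-30/31) = 0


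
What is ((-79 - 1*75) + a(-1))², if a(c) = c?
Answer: 24025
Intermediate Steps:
((-79 - 1*75) + a(-1))² = ((-79 - 1*75) - 1)² = ((-79 - 75) - 1)² = (-154 - 1)² = (-155)² = 24025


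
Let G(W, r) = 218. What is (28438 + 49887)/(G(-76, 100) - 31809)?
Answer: -78325/31591 ≈ -2.4793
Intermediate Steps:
(28438 + 49887)/(G(-76, 100) - 31809) = (28438 + 49887)/(218 - 31809) = 78325/(-31591) = 78325*(-1/31591) = -78325/31591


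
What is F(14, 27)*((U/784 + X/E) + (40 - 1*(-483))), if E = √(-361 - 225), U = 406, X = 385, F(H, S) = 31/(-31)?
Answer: -29317/56 + 385*I*√586/586 ≈ -523.52 + 15.904*I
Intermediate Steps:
F(H, S) = -1 (F(H, S) = 31*(-1/31) = -1)
E = I*√586 (E = √(-586) = I*√586 ≈ 24.207*I)
F(14, 27)*((U/784 + X/E) + (40 - 1*(-483))) = -((406/784 + 385/((I*√586))) + (40 - 1*(-483))) = -((406*(1/784) + 385*(-I*√586/586)) + (40 + 483)) = -((29/56 - 385*I*√586/586) + 523) = -(29317/56 - 385*I*√586/586) = -29317/56 + 385*I*√586/586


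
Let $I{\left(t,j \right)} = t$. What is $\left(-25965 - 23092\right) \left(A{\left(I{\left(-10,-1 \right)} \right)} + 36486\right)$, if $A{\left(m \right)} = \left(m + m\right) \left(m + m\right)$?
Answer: $-1809516502$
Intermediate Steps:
$A{\left(m \right)} = 4 m^{2}$ ($A{\left(m \right)} = 2 m 2 m = 4 m^{2}$)
$\left(-25965 - 23092\right) \left(A{\left(I{\left(-10,-1 \right)} \right)} + 36486\right) = \left(-25965 - 23092\right) \left(4 \left(-10\right)^{2} + 36486\right) = - 49057 \left(4 \cdot 100 + 36486\right) = - 49057 \left(400 + 36486\right) = \left(-49057\right) 36886 = -1809516502$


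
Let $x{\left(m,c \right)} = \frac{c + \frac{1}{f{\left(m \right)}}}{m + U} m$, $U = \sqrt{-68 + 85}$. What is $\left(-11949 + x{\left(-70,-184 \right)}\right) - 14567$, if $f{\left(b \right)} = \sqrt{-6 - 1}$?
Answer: $- \frac{130379228}{4883} - \frac{12880 \sqrt{17}}{4883} - \frac{700 i \sqrt{7}}{4883} - \frac{10 i \sqrt{119}}{4883} \approx -26712.0 - 0.40162 i$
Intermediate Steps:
$f{\left(b \right)} = i \sqrt{7}$ ($f{\left(b \right)} = \sqrt{-7} = i \sqrt{7}$)
$U = \sqrt{17} \approx 4.1231$
$x{\left(m,c \right)} = \frac{m \left(c - \frac{i \sqrt{7}}{7}\right)}{m + \sqrt{17}}$ ($x{\left(m,c \right)} = \frac{c + \frac{1}{i \sqrt{7}}}{m + \sqrt{17}} m = \frac{c - \frac{i \sqrt{7}}{7}}{m + \sqrt{17}} m = \frac{m \left(c - \frac{i \sqrt{7}}{7}\right)}{m + \sqrt{17}}$)
$\left(-11949 + x{\left(-70,-184 \right)}\right) - 14567 = \left(-11949 + \frac{1}{7} \left(-70\right) \frac{1}{-70 + \sqrt{17}} \left(7 \left(-184\right) - i \sqrt{7}\right)\right) - 14567 = \left(-11949 + \frac{1}{7} \left(-70\right) \frac{1}{-70 + \sqrt{17}} \left(-1288 - i \sqrt{7}\right)\right) - 14567 = \left(-11949 - \frac{10 \left(-1288 - i \sqrt{7}\right)}{-70 + \sqrt{17}}\right) - 14567 = -26516 - \frac{10 \left(-1288 - i \sqrt{7}\right)}{-70 + \sqrt{17}}$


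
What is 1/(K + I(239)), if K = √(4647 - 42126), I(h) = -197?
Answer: -197/76288 - 31*I*√39/76288 ≈ -0.0025823 - 0.0025377*I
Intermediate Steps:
K = 31*I*√39 (K = √(-37479) = 31*I*√39 ≈ 193.59*I)
1/(K + I(239)) = 1/(31*I*√39 - 197) = 1/(-197 + 31*I*√39)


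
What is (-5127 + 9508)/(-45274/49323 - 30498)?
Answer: -216084063/1504298128 ≈ -0.14364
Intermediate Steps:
(-5127 + 9508)/(-45274/49323 - 30498) = 4381/(-45274*1/49323 - 30498) = 4381/(-45274/49323 - 30498) = 4381/(-1504298128/49323) = 4381*(-49323/1504298128) = -216084063/1504298128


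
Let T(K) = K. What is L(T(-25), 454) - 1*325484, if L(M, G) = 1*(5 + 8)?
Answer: -325471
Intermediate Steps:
L(M, G) = 13 (L(M, G) = 1*13 = 13)
L(T(-25), 454) - 1*325484 = 13 - 1*325484 = 13 - 325484 = -325471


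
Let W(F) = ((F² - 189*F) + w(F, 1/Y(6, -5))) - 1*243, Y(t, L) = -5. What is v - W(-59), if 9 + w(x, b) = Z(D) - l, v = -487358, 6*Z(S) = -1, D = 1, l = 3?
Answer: -3010409/6 ≈ -5.0174e+5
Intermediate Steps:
Z(S) = -⅙ (Z(S) = (⅙)*(-1) = -⅙)
w(x, b) = -73/6 (w(x, b) = -9 + (-⅙ - 1*3) = -9 + (-⅙ - 3) = -9 - 19/6 = -73/6)
W(F) = -1531/6 + F² - 189*F (W(F) = ((F² - 189*F) - 73/6) - 1*243 = (-73/6 + F² - 189*F) - 243 = -1531/6 + F² - 189*F)
v - W(-59) = -487358 - (-1531/6 + (-59)² - 189*(-59)) = -487358 - (-1531/6 + 3481 + 11151) = -487358 - 1*86261/6 = -487358 - 86261/6 = -3010409/6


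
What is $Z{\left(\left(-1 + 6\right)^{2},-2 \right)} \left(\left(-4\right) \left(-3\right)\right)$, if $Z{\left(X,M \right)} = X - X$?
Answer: $0$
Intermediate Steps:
$Z{\left(X,M \right)} = 0$
$Z{\left(\left(-1 + 6\right)^{2},-2 \right)} \left(\left(-4\right) \left(-3\right)\right) = 0 \left(\left(-4\right) \left(-3\right)\right) = 0 \cdot 12 = 0$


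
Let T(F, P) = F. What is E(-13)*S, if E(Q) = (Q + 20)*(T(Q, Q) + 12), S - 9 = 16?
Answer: -175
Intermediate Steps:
S = 25 (S = 9 + 16 = 25)
E(Q) = (12 + Q)*(20 + Q) (E(Q) = (Q + 20)*(Q + 12) = (20 + Q)*(12 + Q) = (12 + Q)*(20 + Q))
E(-13)*S = (240 + (-13)² + 32*(-13))*25 = (240 + 169 - 416)*25 = -7*25 = -175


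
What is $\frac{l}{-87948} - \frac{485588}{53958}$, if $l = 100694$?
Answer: $- \frac{235979119}{23262246} \approx -10.144$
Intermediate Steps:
$\frac{l}{-87948} - \frac{485588}{53958} = \frac{100694}{-87948} - \frac{485588}{53958} = 100694 \left(- \frac{1}{87948}\right) - \frac{14282}{1587} = - \frac{50347}{43974} - \frac{14282}{1587} = - \frac{235979119}{23262246}$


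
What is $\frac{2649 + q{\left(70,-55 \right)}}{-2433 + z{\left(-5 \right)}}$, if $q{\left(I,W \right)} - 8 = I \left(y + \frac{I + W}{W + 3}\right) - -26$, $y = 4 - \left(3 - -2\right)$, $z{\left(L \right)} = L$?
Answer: $- \frac{2931}{2756} \approx -1.0635$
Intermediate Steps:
$y = -1$ ($y = 4 - \left(3 + 2\right) = 4 - 5 = -1$)
$q{\left(I,W \right)} = 34 + I \left(-1 + \frac{I + W}{3 + W}\right)$ ($q{\left(I,W \right)} = 8 + \left(I \left(-1 + \frac{I + W}{W + 3}\right) - -26\right) = 8 + \left(I \left(-1 + \frac{I + W}{3 + W}\right) + 26\right) = 8 + \left(26 + I \left(-1 + \frac{I + W}{3 + W}\right)\right) = 34 + I \left(-1 + \frac{I + W}{3 + W}\right)$)
$\frac{2649 + q{\left(70,-55 \right)}}{-2433 + z{\left(-5 \right)}} = \frac{2649 + \frac{102 + 70^{2} - 210 + 34 \left(-55\right)}{3 - 55}}{-2433 - 5} = \frac{2649 + \frac{102 + 4900 - 210 - 1870}{-52}}{-2438} = \left(2649 - \frac{1461}{26}\right) \left(- \frac{1}{2438}\right) = \frac{67413}{26} \left(- \frac{1}{2438}\right) = - \frac{2931}{2756}$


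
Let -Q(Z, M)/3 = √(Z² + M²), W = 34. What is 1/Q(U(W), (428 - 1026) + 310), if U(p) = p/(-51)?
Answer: -√7465/74650 ≈ -0.0011574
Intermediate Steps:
U(p) = -p/51 (U(p) = p*(-1/51) = -p/51)
Q(Z, M) = -3*√(M² + Z²) (Q(Z, M) = -3*√(Z² + M²) = -3*√(M² + Z²))
1/Q(U(W), (428 - 1026) + 310) = 1/(-3*√(((428 - 1026) + 310)² + (-1/51*34)²)) = 1/(-3*√((-598 + 310)² + (-⅔)²)) = 1/(-3*√((-288)² + 4/9)) = 1/(-3*√(82944 + 4/9)) = 1/(-10*√7465) = -√7465/74650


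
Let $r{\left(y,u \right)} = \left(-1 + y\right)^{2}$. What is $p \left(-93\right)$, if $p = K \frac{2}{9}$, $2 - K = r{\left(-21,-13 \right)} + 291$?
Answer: $\frac{47926}{3} \approx 15975.0$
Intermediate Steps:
$K = -773$ ($K = 2 - \left(\left(-1 - 21\right)^{2} + 291\right) = 2 - \left(\left(-22\right)^{2} + 291\right) = 2 - \left(484 + 291\right) = 2 - 775 = -773$)
$p = - \frac{1546}{9}$ ($p = - 773 \cdot \frac{2}{9} = - 773 \cdot 2 \cdot \frac{1}{9} = \left(-773\right) \frac{2}{9} = - \frac{1546}{9} \approx -171.78$)
$p \left(-93\right) = \left(- \frac{1546}{9}\right) \left(-93\right) = \frac{47926}{3}$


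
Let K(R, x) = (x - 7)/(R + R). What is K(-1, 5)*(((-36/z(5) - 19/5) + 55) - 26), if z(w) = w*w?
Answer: 594/25 ≈ 23.760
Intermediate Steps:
z(w) = w²
K(R, x) = (-7 + x)/(2*R) (K(R, x) = (-7 + x)/((2*R)) = (-7 + x)*(1/(2*R)) = (-7 + x)/(2*R))
K(-1, 5)*(((-36/z(5) - 19/5) + 55) - 26) = ((½)*(-7 + 5)/(-1))*(((-36/(5²) - 19/5) + 55) - 26) = ((½)*(-1)*(-2))*(((-36/25 - 19*⅕) + 55) - 26) = 1*(((-36*1/25 - 19/5) + 55) - 26) = 1*(((-36/25 - 19/5) + 55) - 26) = 1*((-131/25 + 55) - 26) = 1*(1244/25 - 26) = 1*(594/25) = 594/25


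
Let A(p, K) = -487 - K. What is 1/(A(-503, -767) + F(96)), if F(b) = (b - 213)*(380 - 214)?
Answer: -1/19142 ≈ -5.2241e-5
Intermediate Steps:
F(b) = -35358 + 166*b (F(b) = (-213 + b)*166 = -35358 + 166*b)
1/(A(-503, -767) + F(96)) = 1/((-487 - 1*(-767)) + (-35358 + 166*96)) = 1/((-487 + 767) + (-35358 + 15936)) = 1/(280 - 19422) = 1/(-19142) = -1/19142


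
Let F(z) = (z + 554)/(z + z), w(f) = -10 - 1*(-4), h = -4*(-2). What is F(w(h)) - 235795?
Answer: -707522/3 ≈ -2.3584e+5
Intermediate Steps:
h = 8
w(f) = -6 (w(f) = -10 + 4 = -6)
F(z) = (554 + z)/(2*z) (F(z) = (554 + z)/((2*z)) = (554 + z)*(1/(2*z)) = (554 + z)/(2*z))
F(w(h)) - 235795 = (½)*(554 - 6)/(-6) - 235795 = (½)*(-⅙)*548 - 235795 = -137/3 - 235795 = -707522/3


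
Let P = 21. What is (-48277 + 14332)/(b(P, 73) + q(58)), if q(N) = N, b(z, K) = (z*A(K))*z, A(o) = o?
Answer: -33945/32251 ≈ -1.0525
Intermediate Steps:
b(z, K) = K*z**2 (b(z, K) = (z*K)*z = (K*z)*z = K*z**2)
(-48277 + 14332)/(b(P, 73) + q(58)) = (-48277 + 14332)/(73*21**2 + 58) = -33945/(73*441 + 58) = -33945/(32193 + 58) = -33945/32251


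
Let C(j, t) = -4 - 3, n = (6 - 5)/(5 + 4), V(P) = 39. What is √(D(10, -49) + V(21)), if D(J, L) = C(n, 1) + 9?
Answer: √41 ≈ 6.4031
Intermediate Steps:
n = ⅑ (n = 1/9 = 1*(⅑) = ⅑ ≈ 0.11111)
C(j, t) = -7
D(J, L) = 2 (D(J, L) = -7 + 9 = 2)
√(D(10, -49) + V(21)) = √(2 + 39) = √41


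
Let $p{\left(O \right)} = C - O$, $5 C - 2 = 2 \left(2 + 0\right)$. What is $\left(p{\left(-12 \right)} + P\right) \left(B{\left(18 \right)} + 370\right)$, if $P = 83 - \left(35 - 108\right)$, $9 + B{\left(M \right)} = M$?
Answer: $\frac{320634}{5} \approx 64127.0$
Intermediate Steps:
$B{\left(M \right)} = -9 + M$
$C = \frac{6}{5}$ ($C = \frac{2}{5} + \frac{2 \left(2 + 0\right)}{5} = \frac{2}{5} + \frac{2 \cdot 2}{5} = \frac{2}{5} + \frac{1}{5} \cdot 4 = \frac{2}{5} + \frac{4}{5} = \frac{6}{5} \approx 1.2$)
$P = 156$ ($P = 83 - \left(35 - 108\right) = 83 - -73 = 83 + 73 = 156$)
$p{\left(O \right)} = \frac{6}{5} - O$
$\left(p{\left(-12 \right)} + P\right) \left(B{\left(18 \right)} + 370\right) = \left(\left(\frac{6}{5} - -12\right) + 156\right) \left(\left(-9 + 18\right) + 370\right) = \left(\left(\frac{6}{5} + 12\right) + 156\right) \left(9 + 370\right) = \left(\frac{66}{5} + 156\right) 379 = \frac{846}{5} \cdot 379 = \frac{320634}{5}$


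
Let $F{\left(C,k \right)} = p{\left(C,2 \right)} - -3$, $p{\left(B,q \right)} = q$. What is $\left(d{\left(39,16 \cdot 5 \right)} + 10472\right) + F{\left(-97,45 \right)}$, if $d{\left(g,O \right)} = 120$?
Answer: $10597$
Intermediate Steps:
$F{\left(C,k \right)} = 5$ ($F{\left(C,k \right)} = 2 - -3 = 2 + 3 = 5$)
$\left(d{\left(39,16 \cdot 5 \right)} + 10472\right) + F{\left(-97,45 \right)} = \left(120 + 10472\right) + 5 = 10592 + 5 = 10597$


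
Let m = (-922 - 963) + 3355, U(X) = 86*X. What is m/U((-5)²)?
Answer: 147/215 ≈ 0.68372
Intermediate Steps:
m = 1470 (m = -1885 + 3355 = 1470)
m/U((-5)²) = 1470/((86*(-5)²)) = 1470/((86*25)) = 1470/2150 = 1470*(1/2150) = 147/215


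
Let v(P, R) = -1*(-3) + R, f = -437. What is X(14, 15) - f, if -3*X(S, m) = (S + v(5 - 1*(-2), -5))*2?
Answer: 429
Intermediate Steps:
v(P, R) = 3 + R
X(S, m) = 4/3 - 2*S/3 (X(S, m) = -(S + (3 - 5))*2/3 = -(S - 2)*2/3 = -(-2 + S)*2/3 = -(-4 + 2*S)/3 = 4/3 - 2*S/3)
X(14, 15) - f = (4/3 - 2/3*14) - 1*(-437) = (4/3 - 28/3) + 437 = -8 + 437 = 429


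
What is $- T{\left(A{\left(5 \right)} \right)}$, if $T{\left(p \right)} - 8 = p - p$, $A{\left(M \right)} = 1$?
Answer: $-8$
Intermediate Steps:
$T{\left(p \right)} = 8$ ($T{\left(p \right)} = 8 + \left(p - p\right) = 8 + 0 = 8$)
$- T{\left(A{\left(5 \right)} \right)} = \left(-1\right) 8 = -8$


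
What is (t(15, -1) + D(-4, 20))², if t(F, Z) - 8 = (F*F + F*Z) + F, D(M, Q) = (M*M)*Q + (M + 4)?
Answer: 305809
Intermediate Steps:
D(M, Q) = 4 + M + Q*M² (D(M, Q) = M²*Q + (4 + M) = Q*M² + (4 + M) = 4 + M + Q*M²)
t(F, Z) = 8 + F + F² + F*Z (t(F, Z) = 8 + ((F*F + F*Z) + F) = 8 + ((F² + F*Z) + F) = 8 + (F + F² + F*Z) = 8 + F + F² + F*Z)
(t(15, -1) + D(-4, 20))² = ((8 + 15 + 15² + 15*(-1)) + (4 - 4 + 20*(-4)²))² = ((8 + 15 + 225 - 15) + (4 - 4 + 20*16))² = (233 + (4 - 4 + 320))² = (233 + 320)² = 553² = 305809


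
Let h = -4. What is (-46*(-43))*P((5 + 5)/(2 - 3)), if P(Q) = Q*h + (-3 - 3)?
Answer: 67252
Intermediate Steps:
P(Q) = -6 - 4*Q (P(Q) = Q*(-4) + (-3 - 3) = -4*Q - 6 = -6 - 4*Q)
(-46*(-43))*P((5 + 5)/(2 - 3)) = (-46*(-43))*(-6 - 4*(5 + 5)/(2 - 3)) = 1978*(-6 - 40/(-1)) = 1978*(-6 - 40*(-1)) = 1978*(-6 - 4*(-10)) = 1978*(-6 + 40) = 1978*34 = 67252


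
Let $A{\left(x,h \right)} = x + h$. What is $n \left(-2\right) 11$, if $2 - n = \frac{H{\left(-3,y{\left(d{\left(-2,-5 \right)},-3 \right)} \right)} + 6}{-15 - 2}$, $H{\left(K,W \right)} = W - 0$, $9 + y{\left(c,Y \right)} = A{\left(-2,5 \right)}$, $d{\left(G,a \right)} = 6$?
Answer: $-44$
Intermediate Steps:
$A{\left(x,h \right)} = h + x$
$y{\left(c,Y \right)} = -6$ ($y{\left(c,Y \right)} = -9 + \left(5 - 2\right) = -9 + 3 = -6$)
$H{\left(K,W \right)} = W$ ($H{\left(K,W \right)} = W + 0 = W$)
$n = 2$ ($n = 2 - \frac{-6 + 6}{-15 - 2} = 2 - \frac{0}{-17} = 2 - 0 \left(- \frac{1}{17}\right) = 2 - 0 = 2 + 0 = 2$)
$n \left(-2\right) 11 = 2 \left(-2\right) 11 = \left(-4\right) 11 = -44$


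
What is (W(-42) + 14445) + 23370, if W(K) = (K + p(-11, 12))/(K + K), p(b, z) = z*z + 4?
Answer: 1588177/42 ≈ 37814.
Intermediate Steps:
p(b, z) = 4 + z² (p(b, z) = z² + 4 = 4 + z²)
W(K) = (148 + K)/(2*K) (W(K) = (K + (4 + 12²))/(K + K) = (K + (4 + 144))/((2*K)) = (K + 148)*(1/(2*K)) = (148 + K)*(1/(2*K)) = (148 + K)/(2*K))
(W(-42) + 14445) + 23370 = ((½)*(148 - 42)/(-42) + 14445) + 23370 = ((½)*(-1/42)*106 + 14445) + 23370 = (-53/42 + 14445) + 23370 = 606637/42 + 23370 = 1588177/42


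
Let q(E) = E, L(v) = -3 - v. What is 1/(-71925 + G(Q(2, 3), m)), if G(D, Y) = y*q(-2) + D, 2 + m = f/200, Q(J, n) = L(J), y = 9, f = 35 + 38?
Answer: -1/71948 ≈ -1.3899e-5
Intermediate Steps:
f = 73
Q(J, n) = -3 - J
m = -327/200 (m = -2 + 73/200 = -327/200 ≈ -1.6350)
G(D, Y) = -18 + D (G(D, Y) = 9*(-2) + D = -18 + D)
1/(-71925 + G(Q(2, 3), m)) = 1/(-71925 + (-18 + (-3 - 1*2))) = 1/(-71925 + (-18 + (-3 - 2))) = 1/(-71925 + (-18 - 5)) = 1/(-71925 - 23) = 1/(-71948) = -1/71948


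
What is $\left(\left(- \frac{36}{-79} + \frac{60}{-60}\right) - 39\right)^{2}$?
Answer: $\frac{9759376}{6241} \approx 1563.8$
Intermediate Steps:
$\left(\left(- \frac{36}{-79} + \frac{60}{-60}\right) - 39\right)^{2} = \left(\left(\left(-36\right) \left(- \frac{1}{79}\right) + 60 \left(- \frac{1}{60}\right)\right) - 39\right)^{2} = \left(\left(\frac{36}{79} - 1\right) - 39\right)^{2} = \left(- \frac{43}{79} - 39\right)^{2} = \left(- \frac{3124}{79}\right)^{2} = \frac{9759376}{6241}$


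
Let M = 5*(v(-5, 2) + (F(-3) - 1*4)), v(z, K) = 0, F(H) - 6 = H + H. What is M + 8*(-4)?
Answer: -52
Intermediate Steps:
F(H) = 6 + 2*H (F(H) = 6 + (H + H) = 6 + 2*H)
M = -20 (M = 5*(0 + ((6 + 2*(-3)) - 1*4)) = 5*(0 + ((6 - 6) - 4)) = 5*(0 + (0 - 4)) = 5*(0 - 4) = 5*(-4) = -20)
M + 8*(-4) = -20 + 8*(-4) = -20 - 32 = -52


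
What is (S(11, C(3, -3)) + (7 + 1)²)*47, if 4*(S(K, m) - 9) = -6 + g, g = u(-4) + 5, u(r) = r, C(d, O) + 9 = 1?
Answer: 13489/4 ≈ 3372.3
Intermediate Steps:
C(d, O) = -8 (C(d, O) = -9 + 1 = -8)
g = 1 (g = -4 + 5 = 1)
S(K, m) = 31/4 (S(K, m) = 9 + (-6 + 1)/4 = 9 + (¼)*(-5) = 9 - 5/4 = 31/4)
(S(11, C(3, -3)) + (7 + 1)²)*47 = (31/4 + (7 + 1)²)*47 = (31/4 + 8²)*47 = (31/4 + 64)*47 = (287/4)*47 = 13489/4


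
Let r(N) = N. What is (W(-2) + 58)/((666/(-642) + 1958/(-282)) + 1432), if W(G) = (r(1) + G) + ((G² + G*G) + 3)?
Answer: 256479/5371045 ≈ 0.047752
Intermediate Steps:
W(G) = 4 + G + 2*G² (W(G) = (1 + G) + ((G² + G*G) + 3) = (1 + G) + ((G² + G²) + 3) = (1 + G) + (2*G² + 3) = (1 + G) + (3 + 2*G²) = 4 + G + 2*G²)
(W(-2) + 58)/((666/(-642) + 1958/(-282)) + 1432) = ((4 - 2 + 2*(-2)²) + 58)/((666/(-642) + 1958/(-282)) + 1432) = ((4 - 2 + 2*4) + 58)/((666*(-1/642) + 1958*(-1/282)) + 1432) = ((4 - 2 + 8) + 58)/((-111/107 - 979/141) + 1432) = (10 + 58)/(-120404/15087 + 1432) = 68/(21484180/15087) = 68*(15087/21484180) = 256479/5371045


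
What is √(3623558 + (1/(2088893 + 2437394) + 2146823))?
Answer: 2*√29554844167037520719/4526287 ≈ 2402.2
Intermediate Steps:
√(3623558 + (1/(2088893 + 2437394) + 2146823)) = √(3623558 + (1/4526287 + 2146823)) = √(3623558 + 9717137036202/4526287) = √(26118400505348/4526287) = 2*√29554844167037520719/4526287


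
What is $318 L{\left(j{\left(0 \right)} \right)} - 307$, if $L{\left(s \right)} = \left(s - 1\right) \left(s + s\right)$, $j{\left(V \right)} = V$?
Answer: $-307$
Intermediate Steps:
$L{\left(s \right)} = 2 s \left(-1 + s\right)$ ($L{\left(s \right)} = \left(-1 + s\right) 2 s = 2 s \left(-1 + s\right)$)
$318 L{\left(j{\left(0 \right)} \right)} - 307 = 318 \cdot 2 \cdot 0 \left(-1 + 0\right) - 307 = 318 \cdot 2 \cdot 0 \left(-1\right) - 307 = 318 \cdot 0 - 307 = 0 - 307 = -307$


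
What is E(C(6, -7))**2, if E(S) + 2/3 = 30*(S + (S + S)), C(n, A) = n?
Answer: 2617924/9 ≈ 2.9088e+5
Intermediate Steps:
E(S) = -2/3 + 90*S (E(S) = -2/3 + 30*(S + (S + S)) = -2/3 + 30*(S + 2*S) = -2/3 + 30*(3*S) = -2/3 + 90*S)
E(C(6, -7))**2 = (-2/3 + 90*6)**2 = (-2/3 + 540)**2 = (1618/3)**2 = 2617924/9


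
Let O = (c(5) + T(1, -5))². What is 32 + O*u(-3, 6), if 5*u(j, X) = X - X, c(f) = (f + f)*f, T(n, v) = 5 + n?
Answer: 32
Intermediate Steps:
c(f) = 2*f² (c(f) = (2*f)*f = 2*f²)
u(j, X) = 0 (u(j, X) = (X - X)/5 = (⅕)*0 = 0)
O = 3136 (O = (2*5² + (5 + 1))² = (2*25 + 6)² = (50 + 6)² = 56² = 3136)
32 + O*u(-3, 6) = 32 + 3136*0 = 32 + 0 = 32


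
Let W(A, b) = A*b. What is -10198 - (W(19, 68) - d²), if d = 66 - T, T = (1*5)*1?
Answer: -7769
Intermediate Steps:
T = 5 (T = 5*1 = 5)
d = 61 (d = 66 - 1*5 = 66 - 5 = 61)
-10198 - (W(19, 68) - d²) = -10198 - (19*68 - 1*61²) = -10198 - (1292 - 1*3721) = -10198 - (1292 - 3721) = -10198 - 1*(-2429) = -10198 + 2429 = -7769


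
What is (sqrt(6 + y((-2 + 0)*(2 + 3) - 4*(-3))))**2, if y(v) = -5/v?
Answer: 7/2 ≈ 3.5000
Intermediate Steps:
(sqrt(6 + y((-2 + 0)*(2 + 3) - 4*(-3))))**2 = (sqrt(6 - 5/((-2 + 0)*(2 + 3) - 4*(-3))))**2 = (sqrt(6 - 5/(-2*5 + 12)))**2 = (sqrt(6 - 5/(-10 + 12)))**2 = (sqrt(6 - 5/2))**2 = (sqrt(7/2))**2 = (sqrt(14)/2)**2 = 7/2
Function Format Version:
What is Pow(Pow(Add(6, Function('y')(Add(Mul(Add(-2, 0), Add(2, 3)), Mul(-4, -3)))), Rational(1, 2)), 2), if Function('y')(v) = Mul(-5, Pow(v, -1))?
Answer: Rational(7, 2) ≈ 3.5000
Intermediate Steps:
Pow(Pow(Add(6, Function('y')(Add(Mul(Add(-2, 0), Add(2, 3)), Mul(-4, -3)))), Rational(1, 2)), 2) = Pow(Pow(Add(6, Mul(-5, Pow(Add(Mul(Add(-2, 0), Add(2, 3)), Mul(-4, -3)), -1))), Rational(1, 2)), 2) = Pow(Pow(Add(6, Mul(-5, Pow(Add(Mul(-2, 5), 12), -1))), Rational(1, 2)), 2) = Pow(Pow(Add(6, Mul(-5, Pow(Add(-10, 12), -1))), Rational(1, 2)), 2) = Pow(Pow(Add(6, Mul(-5, Pow(2, -1))), Rational(1, 2)), 2) = Pow(Pow(Add(6, Mul(-5, Rational(1, 2))), Rational(1, 2)), 2) = Pow(Pow(Add(6, Rational(-5, 2)), Rational(1, 2)), 2) = Pow(Pow(Rational(7, 2), Rational(1, 2)), 2) = Pow(Mul(Rational(1, 2), Pow(14, Rational(1, 2))), 2) = Rational(7, 2)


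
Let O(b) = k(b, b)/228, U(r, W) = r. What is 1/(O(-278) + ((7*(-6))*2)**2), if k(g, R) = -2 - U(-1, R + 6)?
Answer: 228/1608767 ≈ 0.00014172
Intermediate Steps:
k(g, R) = -1 (k(g, R) = -2 - 1*(-1) = -2 + 1 = -1)
O(b) = -1/228
1/(O(-278) + ((7*(-6))*2)**2) = 1/(-1/228 + ((7*(-6))*2)**2) = 1/(-1/228 + (-42*2)**2) = 1/(-1/228 + (-84)**2) = 1/(-1/228 + 7056) = 1/(1608767/228) = 228/1608767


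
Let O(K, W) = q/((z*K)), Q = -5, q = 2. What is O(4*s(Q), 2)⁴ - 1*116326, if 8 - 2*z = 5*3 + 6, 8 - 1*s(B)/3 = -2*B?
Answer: -4305813404255/37015056 ≈ -1.1633e+5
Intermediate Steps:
s(B) = 24 + 6*B (s(B) = 24 - (-6)*B = 24 + 6*B)
z = -13/2 (z = 4 - (5*3 + 6)/2 = 4 - (15 + 6)/2 = 4 - ½*21 = 4 - 21/2 = -13/2 ≈ -6.5000)
O(K, W) = -4/(13*K) (O(K, W) = 2/((-13*K/2)) = 2*(-2/(13*K)) = -4/(13*K))
O(4*s(Q), 2)⁴ - 1*116326 = (-4*1/(4*(24 + 6*(-5)))/13)⁴ - 1*116326 = (-4*1/(4*(24 - 30))/13)⁴ - 116326 = (-4/(13*(4*(-6))))⁴ - 116326 = (-4/13/(-24))⁴ - 116326 = (-4/13*(-1/24))⁴ - 116326 = (1/78)⁴ - 116326 = 1/37015056 - 116326 = -4305813404255/37015056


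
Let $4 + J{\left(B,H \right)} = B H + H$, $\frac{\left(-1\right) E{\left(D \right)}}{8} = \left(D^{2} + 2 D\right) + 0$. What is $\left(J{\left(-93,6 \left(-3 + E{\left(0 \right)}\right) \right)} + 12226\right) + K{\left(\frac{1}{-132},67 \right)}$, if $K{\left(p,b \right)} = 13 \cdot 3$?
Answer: $13917$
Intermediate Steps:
$K{\left(p,b \right)} = 39$
$E{\left(D \right)} = - 16 D - 8 D^{2}$ ($E{\left(D \right)} = - 8 \left(\left(D^{2} + 2 D\right) + 0\right) = - 8 \left(D^{2} + 2 D\right) = - 16 D - 8 D^{2}$)
$J{\left(B,H \right)} = -4 + H + B H$ ($J{\left(B,H \right)} = -4 + \left(B H + H\right) = -4 + \left(H + B H\right) = -4 + H + B H$)
$\left(J{\left(-93,6 \left(-3 + E{\left(0 \right)}\right) \right)} + 12226\right) + K{\left(\frac{1}{-132},67 \right)} = \left(\left(-4 + 6 \left(-3 - 0 \left(2 + 0\right)\right) - 93 \cdot 6 \left(-3 - 0 \left(2 + 0\right)\right)\right) + 12226\right) + 39 = \left(\left(-4 + 6 \left(-3 - 0 \cdot 2\right) - 93 \cdot 6 \left(-3 - 0 \cdot 2\right)\right) + 12226\right) + 39 = \left(\left(-4 + 6 \left(-3 + 0\right) - 93 \cdot 6 \left(-3 + 0\right)\right) + 12226\right) + 39 = \left(\left(-4 + 6 \left(-3\right) - 93 \cdot 6 \left(-3\right)\right) + 12226\right) + 39 = \left(\left(-4 - 18 - -1674\right) + 12226\right) + 39 = \left(\left(-4 - 18 + 1674\right) + 12226\right) + 39 = \left(1652 + 12226\right) + 39 = 13878 + 39 = 13917$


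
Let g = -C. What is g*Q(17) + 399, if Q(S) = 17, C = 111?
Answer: -1488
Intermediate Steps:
g = -111 (g = -1*111 = -111)
g*Q(17) + 399 = -111*17 + 399 = -1887 + 399 = -1488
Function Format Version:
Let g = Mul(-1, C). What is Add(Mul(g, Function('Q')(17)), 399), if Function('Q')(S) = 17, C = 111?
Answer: -1488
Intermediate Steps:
g = -111 (g = Mul(-1, 111) = -111)
Add(Mul(g, Function('Q')(17)), 399) = Add(Mul(-111, 17), 399) = Add(-1887, 399) = -1488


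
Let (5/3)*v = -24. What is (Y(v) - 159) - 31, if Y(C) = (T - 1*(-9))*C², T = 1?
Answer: 9418/5 ≈ 1883.6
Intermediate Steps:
v = -72/5 (v = (⅗)*(-24) = -72/5 ≈ -14.400)
Y(C) = 10*C² (Y(C) = (1 - 1*(-9))*C² = (1 + 9)*C² = 10*C²)
(Y(v) - 159) - 31 = (10*(-72/5)² - 159) - 31 = (10*(5184/25) - 159) - 31 = (10368/5 - 159) - 31 = 9573/5 - 31 = 9418/5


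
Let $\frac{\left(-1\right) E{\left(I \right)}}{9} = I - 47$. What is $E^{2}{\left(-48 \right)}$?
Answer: $731025$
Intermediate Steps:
$E{\left(I \right)} = 423 - 9 I$ ($E{\left(I \right)} = - 9 \left(I - 47\right) = - 9 \left(-47 + I\right) = 423 - 9 I$)
$E^{2}{\left(-48 \right)} = \left(423 - -432\right)^{2} = \left(423 + 432\right)^{2} = 855^{2} = 731025$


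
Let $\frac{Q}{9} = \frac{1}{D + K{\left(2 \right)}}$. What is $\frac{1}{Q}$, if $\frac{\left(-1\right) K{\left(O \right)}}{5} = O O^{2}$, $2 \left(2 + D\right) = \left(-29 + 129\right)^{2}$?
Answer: $\frac{4958}{9} \approx 550.89$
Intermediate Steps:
$D = 4998$ ($D = -2 + \frac{\left(-29 + 129\right)^{2}}{2} = -2 + \frac{100^{2}}{2} = -2 + \frac{1}{2} \cdot 10000 = -2 + 5000 = 4998$)
$K{\left(O \right)} = - 5 O^{3}$ ($K{\left(O \right)} = - 5 O O^{2} = - 5 O^{3}$)
$Q = \frac{9}{4958}$ ($Q = \frac{9}{4998 - 5 \cdot 2^{3}} = \frac{9}{4998 - 40} = \frac{9}{4958} \approx 0.0018152$)
$\frac{1}{Q} = \frac{1}{\frac{9}{4958}} = \frac{4958}{9}$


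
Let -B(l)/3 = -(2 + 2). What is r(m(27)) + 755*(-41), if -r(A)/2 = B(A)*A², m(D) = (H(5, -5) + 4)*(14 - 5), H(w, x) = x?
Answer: -32899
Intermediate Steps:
B(l) = 12 (B(l) = -(-3)*(2 + 2) = -(-3)*4 = -3*(-4) = 12)
m(D) = -9 (m(D) = (-5 + 4)*(14 - 5) = -1*9 = -9)
r(A) = -24*A²
r(m(27)) + 755*(-41) = -24*(-9)² + 755*(-41) = -24*81 - 30955 = -1944 - 30955 = -32899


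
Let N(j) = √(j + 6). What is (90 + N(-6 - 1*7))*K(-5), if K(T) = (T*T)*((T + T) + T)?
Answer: -33750 - 375*I*√7 ≈ -33750.0 - 992.16*I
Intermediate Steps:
K(T) = 3*T³ (K(T) = T²*(2*T + T) = T²*(3*T) = 3*T³)
N(j) = √(6 + j)
(90 + N(-6 - 1*7))*K(-5) = (90 + √(6 + (-6 - 1*7)))*(3*(-5)³) = (90 + √(6 + (-6 - 7)))*(3*(-125)) = (90 + √(6 - 13))*(-375) = (90 + √(-7))*(-375) = (90 + I*√7)*(-375) = -33750 - 375*I*√7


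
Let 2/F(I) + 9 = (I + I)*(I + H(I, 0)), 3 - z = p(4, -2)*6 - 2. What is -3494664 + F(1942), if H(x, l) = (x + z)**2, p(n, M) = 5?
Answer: -49906638171829078/14280811595 ≈ -3.4947e+6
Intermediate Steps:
z = -25 (z = 3 - (5*6 - 2) = 3 - (30 - 2) = 3 - 1*28 = 3 - 28 = -25)
H(x, l) = (-25 + x)**2 (H(x, l) = (x - 25)**2 = (-25 + x)**2)
F(I) = 2/(-9 + 2*I*(I + (-25 + I)**2)) (F(I) = 2/(-9 + (I + I)*(I + (-25 + I)**2)) = 2/(-9 + (2*I)*(I + (-25 + I)**2)) = 2/(-9 + 2*I*(I + (-25 + I)**2)))
-3494664 + F(1942) = -3494664 + 2/(-9 + 2*1942**2 + 2*1942*(-25 + 1942)**2) = -3494664 + 2/(-9 + 2*3771364 + 2*1942*1917**2) = -3494664 + 2/(-9 + 7542728 + 2*1942*3674889) = -3494664 + 2/(-9 + 7542728 + 14273268876) = -3494664 + 2/14280811595 = -49906638171829078/14280811595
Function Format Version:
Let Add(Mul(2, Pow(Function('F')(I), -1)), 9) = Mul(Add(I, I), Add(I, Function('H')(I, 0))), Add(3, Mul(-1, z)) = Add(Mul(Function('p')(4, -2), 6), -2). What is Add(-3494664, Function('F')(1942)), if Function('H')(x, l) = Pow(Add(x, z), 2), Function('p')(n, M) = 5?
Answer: Rational(-49906638171829078, 14280811595) ≈ -3.4947e+6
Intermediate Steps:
z = -25 (z = Add(3, Mul(-1, Add(Mul(5, 6), -2))) = Add(3, Mul(-1, Add(30, -2))) = Add(3, Mul(-1, 28)) = Add(3, -28) = -25)
Function('H')(x, l) = Pow(Add(-25, x), 2) (Function('H')(x, l) = Pow(Add(x, -25), 2) = Pow(Add(-25, x), 2))
Function('F')(I) = Mul(2, Pow(Add(-9, Mul(2, I, Add(I, Pow(Add(-25, I), 2)))), -1)) (Function('F')(I) = Mul(2, Pow(Add(-9, Mul(Add(I, I), Add(I, Pow(Add(-25, I), 2)))), -1)) = Mul(2, Pow(Add(-9, Mul(Mul(2, I), Add(I, Pow(Add(-25, I), 2)))), -1)) = Mul(2, Pow(Add(-9, Mul(2, I, Add(I, Pow(Add(-25, I), 2)))), -1)))
Add(-3494664, Function('F')(1942)) = Add(-3494664, Mul(2, Pow(Add(-9, Mul(2, Pow(1942, 2)), Mul(2, 1942, Pow(Add(-25, 1942), 2))), -1))) = Add(-3494664, Mul(2, Pow(Add(-9, Mul(2, 3771364), Mul(2, 1942, Pow(1917, 2))), -1))) = Add(-3494664, Mul(2, Pow(Add(-9, 7542728, Mul(2, 1942, 3674889)), -1))) = Add(-3494664, Mul(2, Pow(Add(-9, 7542728, 14273268876), -1))) = Add(-3494664, Mul(2, Pow(14280811595, -1))) = Add(-3494664, Mul(2, Rational(1, 14280811595))) = Add(-3494664, Rational(2, 14280811595)) = Rational(-49906638171829078, 14280811595)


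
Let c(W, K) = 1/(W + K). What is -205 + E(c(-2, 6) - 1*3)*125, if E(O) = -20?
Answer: -2705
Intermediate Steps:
c(W, K) = 1/(K + W)
-205 + E(c(-2, 6) - 1*3)*125 = -205 - 20*125 = -205 - 2500 = -2705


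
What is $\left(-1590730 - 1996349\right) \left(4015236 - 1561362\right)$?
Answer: $-8802239894046$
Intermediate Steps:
$\left(-1590730 - 1996349\right) \left(4015236 - 1561362\right) = \left(-3587079\right) 2453874 = -8802239894046$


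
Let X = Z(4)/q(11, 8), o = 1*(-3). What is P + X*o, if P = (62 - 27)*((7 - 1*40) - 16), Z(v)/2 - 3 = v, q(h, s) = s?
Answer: -6881/4 ≈ -1720.3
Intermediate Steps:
o = -3
Z(v) = 6 + 2*v
X = 7/4 (X = (6 + 2*4)/8 = (6 + 8)*(⅛) = 14*(⅛) = 7/4 ≈ 1.7500)
P = -1715 (P = 35*((7 - 40) - 16) = 35*(-33 - 16) = 35*(-49) = -1715)
P + X*o = -1715 + (7/4)*(-3) = -1715 - 21/4 = -6881/4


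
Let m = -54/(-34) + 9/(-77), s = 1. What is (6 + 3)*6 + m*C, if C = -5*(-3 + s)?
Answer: 89946/1309 ≈ 68.714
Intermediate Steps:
C = 10 (C = -5*(-3 + 1) = -5*(-2) = 10)
m = 1926/1309 (m = -54*(-1/34) + 9*(-1/77) = 27/17 - 9/77 = 1926/1309 ≈ 1.4714)
(6 + 3)*6 + m*C = (6 + 3)*6 + (1926/1309)*10 = 9*6 + 19260/1309 = 54 + 19260/1309 = 89946/1309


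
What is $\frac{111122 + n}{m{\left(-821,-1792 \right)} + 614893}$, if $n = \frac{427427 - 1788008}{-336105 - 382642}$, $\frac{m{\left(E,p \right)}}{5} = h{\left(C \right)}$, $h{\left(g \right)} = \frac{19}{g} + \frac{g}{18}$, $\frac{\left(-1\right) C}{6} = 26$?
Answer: $\frac{4153238165180}{22979887614797} \approx 0.18073$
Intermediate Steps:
$C = -156$ ($C = \left(-6\right) 26 = -156$)
$h{\left(g \right)} = \frac{19}{g} + \frac{g}{18}$ ($h{\left(g \right)} = \frac{19}{g} + g \frac{1}{18} = \frac{19}{g} + \frac{g}{18}$)
$m{\left(E,p \right)} = - \frac{2285}{52}$ ($m{\left(E,p \right)} = 5 \left(\frac{19}{-156} + \frac{1}{18} \left(-156\right)\right) = 5 \left(19 \left(- \frac{1}{156}\right) - \frac{26}{3}\right) = 5 \left(- \frac{19}{156} - \frac{26}{3}\right) = 5 \left(- \frac{457}{52}\right) = - \frac{2285}{52}$)
$n = \frac{1360581}{718747}$ ($n = - \frac{1360581}{-718747} = \left(-1360581\right) \left(- \frac{1}{718747}\right) = \frac{1360581}{718747} \approx 1.893$)
$\frac{111122 + n}{m{\left(-821,-1792 \right)} + 614893} = \frac{111122 + \frac{1360581}{718747}}{- \frac{2285}{52} + 614893} = \frac{79869964715}{718747 \cdot \frac{31972151}{52}} = \frac{79869964715}{718747} \cdot \frac{52}{31972151} = \frac{4153238165180}{22979887614797}$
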